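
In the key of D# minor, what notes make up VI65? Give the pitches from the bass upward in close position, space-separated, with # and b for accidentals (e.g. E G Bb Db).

D# F# A# B

The numeral's case and figure indicate a major seventh chord. In D# minor its root, the submediant, is B.
That chord is spelled B-D#-F#-A#.
With the 65 figure the chord is in first inversion; from the bass D# upward in close position it reads D#-F#-A#-B.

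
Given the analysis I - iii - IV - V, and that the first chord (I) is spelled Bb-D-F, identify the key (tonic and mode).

The anchor chord is a major triad on Bb, labeled I.
If Bb is scale degree 1 and the mode makes that degree carry a major triad, the tonic is Bb and the mode is major.

Bb major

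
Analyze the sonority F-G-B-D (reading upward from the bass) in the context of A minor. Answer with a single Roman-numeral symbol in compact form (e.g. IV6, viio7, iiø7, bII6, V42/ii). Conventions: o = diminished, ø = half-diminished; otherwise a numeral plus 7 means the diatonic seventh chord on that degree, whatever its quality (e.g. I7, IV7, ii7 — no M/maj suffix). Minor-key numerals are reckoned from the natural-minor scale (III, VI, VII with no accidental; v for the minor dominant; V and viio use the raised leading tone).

VII42

The pitches G-B-D-F form a dominant seventh chord rooted on G.
In A minor, G is the subtonic; the diatonic dominant seventh chord there is VII7.
With F in the bass the chord is in third inversion, so the figured bass is 42.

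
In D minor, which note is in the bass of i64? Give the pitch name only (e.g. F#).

A

i in D minor has root D; the chord is D-F-A.
The figure 64 means second inversion — the fifth is in the bass.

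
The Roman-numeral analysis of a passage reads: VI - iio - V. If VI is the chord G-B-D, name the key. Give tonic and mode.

B minor

The anchor chord is a major triad on G, labeled VI.
VI on G implies G is the submediant; that puts the tonic at B, and the uppercase numeral fits minor mode.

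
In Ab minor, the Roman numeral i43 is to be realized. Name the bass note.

Eb

i in Ab minor has root Ab; the chord is Ab-Cb-Eb-Gb.
The figure 43 means second inversion — the fifth is in the bass.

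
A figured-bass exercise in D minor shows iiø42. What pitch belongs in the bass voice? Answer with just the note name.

D

iiø in D minor has root E; the chord is E-G-Bb-D.
The figure 42 means third inversion — the seventh is in the bass.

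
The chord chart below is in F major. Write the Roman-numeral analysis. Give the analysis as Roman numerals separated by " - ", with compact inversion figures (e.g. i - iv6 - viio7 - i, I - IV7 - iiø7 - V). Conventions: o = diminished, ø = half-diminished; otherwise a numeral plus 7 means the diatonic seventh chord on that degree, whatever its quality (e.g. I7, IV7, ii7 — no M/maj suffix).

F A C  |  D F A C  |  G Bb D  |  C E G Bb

F-A-C: root F is the tonic; major triad there is I.
D-F-A-C: minor seventh chord on D = scale degree 6 → vi7.
G-Bb-D: minor triad on G = scale degree 2 → ii.
C-E-G-Bb: dominant seventh chord on C = scale degree 5 → V7.

I - vi7 - ii - V7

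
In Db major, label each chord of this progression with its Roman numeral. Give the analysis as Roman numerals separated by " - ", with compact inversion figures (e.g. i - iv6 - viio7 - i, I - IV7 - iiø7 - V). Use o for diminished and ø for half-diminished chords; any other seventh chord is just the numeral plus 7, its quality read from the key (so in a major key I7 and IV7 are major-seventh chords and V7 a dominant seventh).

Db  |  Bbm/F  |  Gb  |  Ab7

I - vi64 - IV - V7

Db: major triad on Db = scale degree 1 → I.
Bbm/F has root Bb, degree 6 in Db major, so vi64.
Gb: major triad on Gb = scale degree 4 → IV.
Ab7: dominant seventh chord on Ab = scale degree 5 → V7.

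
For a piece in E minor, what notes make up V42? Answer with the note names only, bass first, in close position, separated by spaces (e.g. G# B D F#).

In E minor, scale degree 5 is B. The dominant is major (leading tone raised), so V is a dominant seventh chord.
Stacking thirds from B gives B-D#-F#-A.
The figured bass 42 indicates third inversion, placing the seventh (A) in the bass: A-B-D#-F#.

A B D# F#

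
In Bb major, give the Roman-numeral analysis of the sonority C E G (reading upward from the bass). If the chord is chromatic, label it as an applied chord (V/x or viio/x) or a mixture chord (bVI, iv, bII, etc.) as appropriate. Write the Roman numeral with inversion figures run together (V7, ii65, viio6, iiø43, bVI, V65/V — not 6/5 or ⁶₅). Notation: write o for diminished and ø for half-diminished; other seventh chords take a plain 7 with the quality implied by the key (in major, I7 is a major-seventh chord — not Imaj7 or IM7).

Stacked in thirds the chord is C-E-G: a major triad on C.
C is not a diatonic chord root with this quality in Bb major, but it lies a perfect fifth above F (V), so the chord functions as an applied dominant of V.

V/V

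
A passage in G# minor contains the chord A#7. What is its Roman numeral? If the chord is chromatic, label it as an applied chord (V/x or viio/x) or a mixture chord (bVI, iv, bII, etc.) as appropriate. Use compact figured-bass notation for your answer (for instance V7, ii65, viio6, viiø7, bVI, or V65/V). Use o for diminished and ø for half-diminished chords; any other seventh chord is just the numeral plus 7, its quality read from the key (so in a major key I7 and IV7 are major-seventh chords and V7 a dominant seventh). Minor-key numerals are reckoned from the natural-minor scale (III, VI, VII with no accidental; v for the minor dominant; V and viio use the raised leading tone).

V7/V

The pitches A#-C##-E#-G# form a dominant seventh chord rooted on A#.
A# is not a diatonic chord root with this quality in G# minor, but it lies a perfect fifth above D# (V), so the chord functions as an applied dominant of V.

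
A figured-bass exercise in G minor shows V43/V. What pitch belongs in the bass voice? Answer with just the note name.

The applied chord V43/V is rooted on A: A-C#-E-G.
The figure 43 means second inversion — the fifth is in the bass.

E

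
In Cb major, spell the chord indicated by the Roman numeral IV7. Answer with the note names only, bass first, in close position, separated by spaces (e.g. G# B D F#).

Fb Ab Cb Eb

In Cb major, the fourth degree is Fb, and the diatonic chord built there is a major seventh chord.
That chord is spelled Fb-Ab-Cb-Eb.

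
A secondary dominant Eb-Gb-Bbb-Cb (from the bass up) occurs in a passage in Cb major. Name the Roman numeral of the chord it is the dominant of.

The chord is a dominant seventh chord on Cb.
A dominant resolves down a perfect fifth: Cb → Fb. In Cb major, Fb is scale degree 4, i.e. IV.

IV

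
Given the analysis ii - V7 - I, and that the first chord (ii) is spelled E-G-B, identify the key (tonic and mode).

The anchor chord is a minor triad on E, labeled ii.
If E is scale degree 2 and the mode makes that degree carry a minor triad, the tonic is D and the mode is major.

D major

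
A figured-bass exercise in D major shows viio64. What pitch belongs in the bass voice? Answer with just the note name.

viio in D major has root C#; the chord is C#-E-G.
The figure 64 means second inversion — the fifth is in the bass.

G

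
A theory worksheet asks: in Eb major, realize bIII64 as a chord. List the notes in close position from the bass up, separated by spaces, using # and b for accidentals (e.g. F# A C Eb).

bIII64 is a major triad on the lowered third degree, borrowed from the parallel minor. In Eb major that root is Gb.
So the chord is Gb-Bb-Db, a major triad.
The figured bass 64 indicates second inversion, placing the fifth (Db) in the bass: Db-Gb-Bb.

Db Gb Bb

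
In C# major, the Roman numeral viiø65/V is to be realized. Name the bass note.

The applied chord viiø65/V is rooted on F##: F##-A#-C#-E#.
The figure 65 means first inversion — the third is in the bass.

A#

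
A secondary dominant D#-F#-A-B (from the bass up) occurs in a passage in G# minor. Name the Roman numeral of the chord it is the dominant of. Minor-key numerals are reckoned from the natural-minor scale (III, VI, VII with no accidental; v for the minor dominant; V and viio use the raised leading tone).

VI

The chord is a dominant seventh chord on B.
A dominant resolves down a perfect fifth: B → E. In G# minor, E is scale degree 6, i.e. VI.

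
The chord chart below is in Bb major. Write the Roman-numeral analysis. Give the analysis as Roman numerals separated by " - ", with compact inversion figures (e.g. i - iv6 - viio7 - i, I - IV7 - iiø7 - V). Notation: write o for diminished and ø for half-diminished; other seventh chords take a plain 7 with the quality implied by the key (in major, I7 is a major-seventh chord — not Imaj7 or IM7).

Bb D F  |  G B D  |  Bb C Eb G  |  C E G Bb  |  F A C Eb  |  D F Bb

Bb-D-F has root Bb, degree 1 in Bb major, so I.
G-B-D: a major triad on G, the applied dominant of ii → V/ii.
Bb-C-Eb-G: root C is the supertonic; minor seventh chord there is ii42.
C-E-G-Bb is the secondary dominant of V (dominant seventh chord on C): V7/V.
F-A-C-Eb: root F is the dominant; dominant seventh chord there is V7.
D-F-Bb: major triad on Bb = scale degree 1 → I6.

I - V/ii - ii42 - V7/V - V7 - I6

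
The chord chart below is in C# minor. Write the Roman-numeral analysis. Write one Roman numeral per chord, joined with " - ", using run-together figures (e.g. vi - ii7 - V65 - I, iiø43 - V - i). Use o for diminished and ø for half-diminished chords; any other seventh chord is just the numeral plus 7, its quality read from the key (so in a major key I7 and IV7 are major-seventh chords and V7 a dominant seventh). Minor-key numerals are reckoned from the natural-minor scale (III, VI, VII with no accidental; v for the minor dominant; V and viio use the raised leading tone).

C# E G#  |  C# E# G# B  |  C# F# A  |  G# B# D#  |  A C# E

i - V7/iv - iv64 - V - VI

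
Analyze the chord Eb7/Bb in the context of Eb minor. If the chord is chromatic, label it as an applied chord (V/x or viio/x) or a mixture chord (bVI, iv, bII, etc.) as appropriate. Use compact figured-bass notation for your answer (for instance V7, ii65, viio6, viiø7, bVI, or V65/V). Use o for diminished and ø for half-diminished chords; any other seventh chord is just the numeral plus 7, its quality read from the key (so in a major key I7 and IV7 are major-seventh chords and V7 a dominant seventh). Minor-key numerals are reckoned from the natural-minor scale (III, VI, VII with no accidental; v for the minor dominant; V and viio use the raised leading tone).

V43/iv

Stacked in thirds the chord is Eb-G-Bb-Db: a dominant seventh chord on Eb.
Eb is not a diatonic chord root with this quality in Eb minor, but it lies a perfect fifth above Ab (iv), so the chord functions as an applied dominant of iv.
With Bb in the bass the chord is in second inversion, so the figured bass is 43.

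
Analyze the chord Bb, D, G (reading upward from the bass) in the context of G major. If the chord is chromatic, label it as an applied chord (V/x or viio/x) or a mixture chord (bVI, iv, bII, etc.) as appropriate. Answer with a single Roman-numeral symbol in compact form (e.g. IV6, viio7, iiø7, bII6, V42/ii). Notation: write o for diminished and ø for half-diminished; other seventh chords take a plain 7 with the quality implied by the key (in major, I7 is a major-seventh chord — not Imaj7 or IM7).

i6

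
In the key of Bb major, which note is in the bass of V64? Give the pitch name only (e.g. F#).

V in Bb major has root F; the chord is F-A-C.
The figure 64 means second inversion — the fifth is in the bass.

C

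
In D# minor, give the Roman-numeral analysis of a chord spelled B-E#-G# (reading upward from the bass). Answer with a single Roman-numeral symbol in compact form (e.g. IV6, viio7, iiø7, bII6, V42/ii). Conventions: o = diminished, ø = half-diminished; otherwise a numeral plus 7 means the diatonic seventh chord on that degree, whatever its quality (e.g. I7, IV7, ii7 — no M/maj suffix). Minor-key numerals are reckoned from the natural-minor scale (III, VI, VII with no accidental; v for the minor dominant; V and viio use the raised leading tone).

iio64

The pitches E#-G#-B form a diminished triad rooted on E#.
In D# minor, E# is the supertonic; the diatonic diminished triad there is iio.
With B in the bass the chord is in second inversion, so the figured bass is 64.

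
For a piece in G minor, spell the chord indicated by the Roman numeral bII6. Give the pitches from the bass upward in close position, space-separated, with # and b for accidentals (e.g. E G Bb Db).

C Eb Ab

bII6 is the Neapolitan sixth — a major triad on the lowered second degree, here in its customary first inversion. In G minor that root is Ab.
So the chord is Ab-C-Eb, a major triad.
With the 6 figure the chord is in first inversion; from the bass C upward in close position it reads C-Eb-Ab.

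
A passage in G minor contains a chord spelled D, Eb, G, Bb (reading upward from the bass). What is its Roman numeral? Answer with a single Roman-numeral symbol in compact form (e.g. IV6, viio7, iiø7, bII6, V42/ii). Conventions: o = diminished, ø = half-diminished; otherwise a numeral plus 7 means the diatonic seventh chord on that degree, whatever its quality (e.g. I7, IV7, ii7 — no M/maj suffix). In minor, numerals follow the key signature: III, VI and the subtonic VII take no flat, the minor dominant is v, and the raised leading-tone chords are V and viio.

The pitches Eb-G-Bb-D form a major seventh chord rooted on Eb.
Eb is scale degree 6 in G minor, and a major seventh chord on that degree is written VI7.
With D in the bass the chord is in third inversion, so the figured bass is 42.

VI42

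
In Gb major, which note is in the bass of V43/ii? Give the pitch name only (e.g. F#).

The applied chord V43/ii is rooted on Eb: Eb-G-Bb-Db.
The figure 43 means second inversion — the fifth is in the bass.

Bb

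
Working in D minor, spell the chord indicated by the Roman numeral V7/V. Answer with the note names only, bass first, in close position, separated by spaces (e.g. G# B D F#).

E G# B D

V7/V is a secondary dominant — the dominant seventh of V. V in D minor is A, so the applied chord's root is E, a perfect fifth above.
Building a dominant seventh chord on E gives E-G#-B-D.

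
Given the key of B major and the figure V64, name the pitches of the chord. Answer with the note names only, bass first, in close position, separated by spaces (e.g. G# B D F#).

C# F# A#

In B major, the fifth degree is F#, and the diatonic chord built there is a major triad.
Stacking thirds from F# gives F#-A#-C#.
With the 64 figure the chord is in second inversion; from the bass C# upward in close position it reads C#-F#-A#.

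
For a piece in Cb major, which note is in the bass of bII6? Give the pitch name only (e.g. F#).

Fb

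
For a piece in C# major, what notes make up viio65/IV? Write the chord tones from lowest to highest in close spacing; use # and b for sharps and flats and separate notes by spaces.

G# B D E#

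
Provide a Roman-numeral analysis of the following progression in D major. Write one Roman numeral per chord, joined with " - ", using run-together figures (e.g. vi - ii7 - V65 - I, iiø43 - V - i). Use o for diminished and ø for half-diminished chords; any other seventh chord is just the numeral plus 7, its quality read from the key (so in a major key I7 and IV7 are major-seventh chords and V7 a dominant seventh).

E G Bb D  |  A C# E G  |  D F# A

E-G-Bb-D: E with this quality isn't in the key; it's iiø7, borrowed from the parallel minor.
A-C#-E-G has root A, degree 5 in D major, so V7.
D-F#-A: major triad on D = scale degree 1 → I.

iiø7 - V7 - I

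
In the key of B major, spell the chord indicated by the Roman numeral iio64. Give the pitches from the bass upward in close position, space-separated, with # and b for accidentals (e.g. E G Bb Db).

G C# E

iio64 is the diminished supertonic triad, borrowed from the parallel minor. In B major that root is C#.
So the chord is C#-E-G, a diminished triad.
The figured bass 64 indicates second inversion, placing the fifth (G) in the bass: G-C#-E.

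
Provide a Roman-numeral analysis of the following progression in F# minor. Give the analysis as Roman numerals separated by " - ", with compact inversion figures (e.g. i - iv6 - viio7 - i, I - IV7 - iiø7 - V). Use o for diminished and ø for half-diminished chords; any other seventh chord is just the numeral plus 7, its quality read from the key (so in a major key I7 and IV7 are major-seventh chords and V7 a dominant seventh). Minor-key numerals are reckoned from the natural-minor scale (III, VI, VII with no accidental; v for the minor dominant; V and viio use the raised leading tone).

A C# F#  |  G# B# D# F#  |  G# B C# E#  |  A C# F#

A-C#-F#: root F# is the tonic; minor triad there is i6.
G#-B#-D#-F#: chromatic; G# is V of V, so V7/V.
G#-B-C#-E# has root C#, degree 5 in F# minor, so V43.
A-C#-F# has root F#, degree 1 in F# minor, so i6.

i6 - V7/V - V43 - i6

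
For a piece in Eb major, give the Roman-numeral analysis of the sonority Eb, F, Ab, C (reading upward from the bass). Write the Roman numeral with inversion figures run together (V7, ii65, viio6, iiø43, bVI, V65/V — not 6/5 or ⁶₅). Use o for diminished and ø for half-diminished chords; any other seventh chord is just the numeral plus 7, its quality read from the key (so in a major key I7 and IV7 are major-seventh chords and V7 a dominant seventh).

Stacked in thirds the chord is F-Ab-C-Eb: a minor seventh chord on F.
In Eb major, F is the supertonic; the diatonic minor seventh chord there is ii7.
With Eb in the bass the chord is in third inversion, so the figured bass is 42.

ii42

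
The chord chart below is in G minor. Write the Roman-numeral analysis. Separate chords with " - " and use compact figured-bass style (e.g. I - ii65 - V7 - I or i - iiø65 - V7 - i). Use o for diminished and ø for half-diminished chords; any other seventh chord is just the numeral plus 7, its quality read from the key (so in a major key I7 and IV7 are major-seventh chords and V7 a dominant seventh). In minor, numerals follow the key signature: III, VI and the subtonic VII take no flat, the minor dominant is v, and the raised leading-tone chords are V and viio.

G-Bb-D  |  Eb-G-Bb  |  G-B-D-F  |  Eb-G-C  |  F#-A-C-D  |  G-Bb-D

G-Bb-D: root G is the tonic; minor triad there is i.
Eb-G-Bb: major triad on Eb = scale degree 6 → VI.
G-B-D-F is the secondary dominant of iv (dominant seventh chord on G): V7/iv.
Eb-G-C: minor triad on C = scale degree 4 → iv6.
F#-A-C-D: root D is the dominant; dominant seventh chord there is V65.
G-Bb-D: minor triad on G = scale degree 1 → i.

i - VI - V7/iv - iv6 - V65 - i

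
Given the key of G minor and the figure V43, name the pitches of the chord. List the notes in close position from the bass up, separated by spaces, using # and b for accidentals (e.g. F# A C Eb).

A C D F#

In G minor, the fifth degree is D. The dominant is major (leading tone raised), so V is a dominant seventh chord.
Stacking thirds from D gives D-F#-A-C.
The figured bass 43 indicates second inversion, placing the fifth (A) in the bass: A-C-D-F#.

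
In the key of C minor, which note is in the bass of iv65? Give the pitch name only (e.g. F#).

Ab

iv in C minor has root F; the chord is F-Ab-C-Eb.
The figure 65 means first inversion — the third is in the bass.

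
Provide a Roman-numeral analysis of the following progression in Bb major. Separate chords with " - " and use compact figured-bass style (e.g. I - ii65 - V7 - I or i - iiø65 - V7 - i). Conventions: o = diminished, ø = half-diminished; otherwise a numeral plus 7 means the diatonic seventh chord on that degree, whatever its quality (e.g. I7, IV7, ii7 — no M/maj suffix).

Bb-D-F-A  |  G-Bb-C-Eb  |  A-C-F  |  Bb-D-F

Bb-D-F-A: major seventh chord on Bb = scale degree 1 → I7.
G-Bb-C-Eb: root C is the supertonic; minor seventh chord there is ii43.
A-C-F: major triad on F = scale degree 5 → V6.
Bb-D-F has root Bb, degree 1 in Bb major, so I.

I7 - ii43 - V6 - I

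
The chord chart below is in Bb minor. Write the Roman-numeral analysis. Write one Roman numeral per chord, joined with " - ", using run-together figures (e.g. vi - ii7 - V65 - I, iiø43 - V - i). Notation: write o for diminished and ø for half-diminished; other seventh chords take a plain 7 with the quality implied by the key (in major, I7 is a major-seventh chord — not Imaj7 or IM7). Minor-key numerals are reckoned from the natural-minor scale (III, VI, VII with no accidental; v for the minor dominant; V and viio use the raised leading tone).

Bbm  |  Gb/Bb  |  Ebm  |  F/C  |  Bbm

i - VI6 - iv - V64 - i

Bbm has root Bb, degree 1 in Bb minor, so i.
Gb/Bb: root Gb is the submediant; major triad there is VI6.
Ebm: minor triad on Eb = scale degree 4 → iv.
F/C has root F, degree 5 in Bb minor, so V64.
Bbm: minor triad on Bb = scale degree 1 → i.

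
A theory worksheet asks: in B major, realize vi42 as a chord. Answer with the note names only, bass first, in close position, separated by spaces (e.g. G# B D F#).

The numeral's case and figure indicate a minor seventh chord. In B major its root, scale degree 6, is G#.
Stacking thirds from G# gives G#-B-D#-F#.
The figured bass 42 indicates third inversion, placing the seventh (F#) in the bass: F#-G#-B-D#.

F# G# B D#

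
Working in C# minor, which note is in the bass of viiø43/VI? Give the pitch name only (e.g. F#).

The applied chord viiø43/VI is rooted on G#: G#-B-D-F#.
The figure 43 means second inversion — the fifth is in the bass.

D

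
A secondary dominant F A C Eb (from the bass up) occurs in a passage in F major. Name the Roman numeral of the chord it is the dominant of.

IV

The chord is a dominant seventh chord on F.
A dominant resolves down a perfect fifth: F → Bb. In F major, Bb is scale degree 4, i.e. IV.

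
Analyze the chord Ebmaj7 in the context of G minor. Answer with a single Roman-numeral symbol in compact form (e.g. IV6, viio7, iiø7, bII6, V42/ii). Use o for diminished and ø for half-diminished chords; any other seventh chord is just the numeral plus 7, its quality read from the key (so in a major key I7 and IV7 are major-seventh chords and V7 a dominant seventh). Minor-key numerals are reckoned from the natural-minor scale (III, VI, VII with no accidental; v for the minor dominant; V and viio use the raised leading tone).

The pitches Eb-G-Bb-D form a major seventh chord rooted on Eb.
Eb is scale degree 6 in G minor, and a major seventh chord on that degree is written VI7.

VI7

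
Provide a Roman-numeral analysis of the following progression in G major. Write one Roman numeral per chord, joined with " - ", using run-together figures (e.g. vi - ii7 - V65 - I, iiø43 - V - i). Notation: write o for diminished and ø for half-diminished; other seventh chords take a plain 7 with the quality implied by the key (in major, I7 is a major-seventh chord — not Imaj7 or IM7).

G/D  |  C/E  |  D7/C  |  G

I64 - IV6 - V42 - I

G/D has root G, degree 1 in G major, so I64.
C/E has root C, degree 4 in G major, so IV6.
D7/C: dominant seventh chord on D = scale degree 5 → V42.
G: major triad on G = scale degree 1 → I.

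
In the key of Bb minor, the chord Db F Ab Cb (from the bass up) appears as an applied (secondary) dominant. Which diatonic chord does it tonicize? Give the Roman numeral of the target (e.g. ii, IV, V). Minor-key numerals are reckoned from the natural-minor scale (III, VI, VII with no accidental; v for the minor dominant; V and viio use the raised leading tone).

VI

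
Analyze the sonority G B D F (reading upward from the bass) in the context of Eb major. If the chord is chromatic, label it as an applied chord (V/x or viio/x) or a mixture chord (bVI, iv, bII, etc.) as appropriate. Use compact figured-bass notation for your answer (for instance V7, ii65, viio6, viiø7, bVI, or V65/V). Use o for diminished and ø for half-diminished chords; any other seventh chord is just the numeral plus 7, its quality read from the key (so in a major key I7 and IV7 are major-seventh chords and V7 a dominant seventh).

V7/vi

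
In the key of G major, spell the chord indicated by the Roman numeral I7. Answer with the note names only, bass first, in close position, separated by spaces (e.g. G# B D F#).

The numeral's case and figure indicate a major seventh chord. In G major its root, scale degree 1, is G.
Stacking thirds from G gives G-B-D-F#.

G B D F#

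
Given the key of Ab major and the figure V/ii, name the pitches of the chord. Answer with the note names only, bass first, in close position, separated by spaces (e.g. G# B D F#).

F A C

V/ii is a secondary dominant — the dominant triad of ii. ii in Ab major is Bb, so the applied chord's root is F, a perfect fifth above.
Building a major triad on F gives F-A-C.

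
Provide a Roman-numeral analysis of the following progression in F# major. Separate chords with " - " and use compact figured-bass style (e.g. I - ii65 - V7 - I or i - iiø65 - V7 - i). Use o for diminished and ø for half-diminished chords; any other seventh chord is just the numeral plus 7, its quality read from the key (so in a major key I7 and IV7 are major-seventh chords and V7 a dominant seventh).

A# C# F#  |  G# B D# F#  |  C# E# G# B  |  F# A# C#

A#-C#-F#: major triad on F# = scale degree 1 → I6.
G#-B-D#-F#: minor seventh chord on G# = scale degree 2 → ii7.
C#-E#-G#-B: dominant seventh chord on C# = scale degree 5 → V7.
F#-A#-C# has root F#, degree 1 in F# major, so I.

I6 - ii7 - V7 - I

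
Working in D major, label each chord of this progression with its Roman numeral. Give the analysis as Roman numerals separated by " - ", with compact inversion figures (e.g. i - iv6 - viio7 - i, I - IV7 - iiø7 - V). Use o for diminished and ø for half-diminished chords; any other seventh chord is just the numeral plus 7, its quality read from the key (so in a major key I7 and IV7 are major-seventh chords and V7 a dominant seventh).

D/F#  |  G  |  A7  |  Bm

I6 - IV - V7 - vi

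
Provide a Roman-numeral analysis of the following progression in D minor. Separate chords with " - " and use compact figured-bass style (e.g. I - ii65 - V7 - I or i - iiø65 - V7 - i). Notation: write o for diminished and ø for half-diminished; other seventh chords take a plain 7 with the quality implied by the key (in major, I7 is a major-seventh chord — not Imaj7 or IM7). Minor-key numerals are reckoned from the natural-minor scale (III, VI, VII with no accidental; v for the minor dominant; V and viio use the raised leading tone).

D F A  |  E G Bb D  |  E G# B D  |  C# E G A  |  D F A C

i - iiø7 - V7/V - V65 - i7

D-F-A: minor triad on D = scale degree 1 → i.
E-G-Bb-D: root E is the supertonic; half-diminished seventh chord there is iiø7.
E-G#-B-D: a dominant seventh chord on E, the applied dominant of V → V7/V.
C#-E-G-A: dominant seventh chord on A = scale degree 5 → V65.
D-F-A-C: minor seventh chord on D = scale degree 1 → i7.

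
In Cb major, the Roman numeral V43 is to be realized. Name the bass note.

V in Cb major has root Gb; the chord is Gb-Bb-Db-Fb.
The figure 43 means second inversion — the fifth is in the bass.

Db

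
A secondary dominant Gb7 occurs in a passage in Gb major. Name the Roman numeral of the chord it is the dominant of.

The chord is a dominant seventh chord on Gb.
A dominant resolves down a perfect fifth: Gb → Cb. In Gb major, Cb is scale degree 4, i.e. IV.

IV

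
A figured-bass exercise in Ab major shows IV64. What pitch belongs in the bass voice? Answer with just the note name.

Ab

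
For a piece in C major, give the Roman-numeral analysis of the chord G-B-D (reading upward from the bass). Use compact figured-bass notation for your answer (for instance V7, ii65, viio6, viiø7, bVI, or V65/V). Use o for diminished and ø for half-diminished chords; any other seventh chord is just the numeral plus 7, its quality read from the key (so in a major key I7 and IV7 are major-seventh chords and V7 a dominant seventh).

V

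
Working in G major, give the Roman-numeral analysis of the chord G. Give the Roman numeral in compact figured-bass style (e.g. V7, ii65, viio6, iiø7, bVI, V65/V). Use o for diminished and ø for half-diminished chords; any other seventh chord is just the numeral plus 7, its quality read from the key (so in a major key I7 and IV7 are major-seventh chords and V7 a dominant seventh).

The pitches G-B-D form a major triad rooted on G.
In G major, G is the tonic; the diatonic major triad there is I.

I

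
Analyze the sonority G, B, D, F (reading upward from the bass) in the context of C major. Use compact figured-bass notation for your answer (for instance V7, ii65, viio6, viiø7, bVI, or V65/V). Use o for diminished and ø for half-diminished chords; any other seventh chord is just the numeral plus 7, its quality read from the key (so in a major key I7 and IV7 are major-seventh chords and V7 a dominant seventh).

V7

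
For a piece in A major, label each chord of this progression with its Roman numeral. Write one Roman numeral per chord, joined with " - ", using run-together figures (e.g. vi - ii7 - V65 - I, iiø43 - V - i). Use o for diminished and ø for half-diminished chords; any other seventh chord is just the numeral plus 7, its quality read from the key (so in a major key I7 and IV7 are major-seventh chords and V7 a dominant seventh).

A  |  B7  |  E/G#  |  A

I - V7/V - V6 - I

A: major triad on A = scale degree 1 → I.
B7 is the secondary dominant of V (dominant seventh chord on B): V7/V.
E/G#: root E is the dominant; major triad there is V6.
A has root A, degree 1 in A major, so I.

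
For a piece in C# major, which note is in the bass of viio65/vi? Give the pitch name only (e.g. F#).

B#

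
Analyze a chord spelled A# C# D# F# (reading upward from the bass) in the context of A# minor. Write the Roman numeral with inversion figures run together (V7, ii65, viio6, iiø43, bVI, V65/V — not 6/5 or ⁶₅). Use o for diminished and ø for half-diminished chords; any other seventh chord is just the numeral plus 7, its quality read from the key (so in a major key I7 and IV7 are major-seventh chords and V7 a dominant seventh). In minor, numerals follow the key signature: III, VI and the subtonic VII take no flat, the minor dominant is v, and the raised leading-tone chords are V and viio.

Stacked in thirds the chord is D#-F#-A#-C#: a minor seventh chord on D#.
In A# minor, D# is the subdominant; the diatonic minor seventh chord there is iv7.
With A# in the bass the chord is in second inversion, so the figured bass is 43.

iv43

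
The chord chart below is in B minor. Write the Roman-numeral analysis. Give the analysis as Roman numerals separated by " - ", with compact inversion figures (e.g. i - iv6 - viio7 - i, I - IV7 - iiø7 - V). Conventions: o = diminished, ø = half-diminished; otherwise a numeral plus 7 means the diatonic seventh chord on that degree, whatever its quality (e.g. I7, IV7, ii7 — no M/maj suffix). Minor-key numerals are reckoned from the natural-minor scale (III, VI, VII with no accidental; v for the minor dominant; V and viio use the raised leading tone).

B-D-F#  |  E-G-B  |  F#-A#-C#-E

B-D-F#: root B is the tonic; minor triad there is i.
E-G-B: root E is the subdominant; minor triad there is iv.
F#-A#-C#-E: root F# is the dominant; dominant seventh chord there is V7.

i - iv - V7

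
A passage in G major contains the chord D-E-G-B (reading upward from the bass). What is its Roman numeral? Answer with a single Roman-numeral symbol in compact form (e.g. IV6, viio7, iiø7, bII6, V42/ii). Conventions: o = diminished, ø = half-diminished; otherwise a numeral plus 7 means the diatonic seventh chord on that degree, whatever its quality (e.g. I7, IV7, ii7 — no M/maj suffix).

vi42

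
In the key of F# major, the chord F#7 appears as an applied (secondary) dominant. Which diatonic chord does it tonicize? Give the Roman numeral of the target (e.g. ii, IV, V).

IV

The chord is a dominant seventh chord on F#.
A dominant resolves down a perfect fifth: F# → B. In F# major, B is scale degree 4, i.e. IV.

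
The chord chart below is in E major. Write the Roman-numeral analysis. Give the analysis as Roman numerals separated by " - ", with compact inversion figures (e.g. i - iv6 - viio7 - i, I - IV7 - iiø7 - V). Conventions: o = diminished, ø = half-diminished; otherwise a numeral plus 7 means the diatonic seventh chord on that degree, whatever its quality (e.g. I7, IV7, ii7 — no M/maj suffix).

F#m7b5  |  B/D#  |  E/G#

F#m7b5: half-diminished seventh chord on F# — chromatic; iiø7 (borrowed from the parallel minor).
B/D#: major triad on B = scale degree 5 → V6.
E/G#: major triad on E = scale degree 1 → I6.

iiø7 - V6 - I6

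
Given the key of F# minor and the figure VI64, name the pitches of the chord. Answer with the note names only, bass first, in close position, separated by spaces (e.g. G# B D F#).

A D F#

The numeral's case and figure indicate a major triad. In F# minor its root, the sixth degree, is D.
Stacking thirds from D gives D-F#-A.
The figured bass 64 indicates second inversion, placing the fifth (A) in the bass: A-D-F#.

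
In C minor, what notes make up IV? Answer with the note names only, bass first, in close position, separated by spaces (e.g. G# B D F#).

IV is the major subdominant, borrowed from the parallel major. In C minor that root is F.
So the chord is F-A-C.

F A C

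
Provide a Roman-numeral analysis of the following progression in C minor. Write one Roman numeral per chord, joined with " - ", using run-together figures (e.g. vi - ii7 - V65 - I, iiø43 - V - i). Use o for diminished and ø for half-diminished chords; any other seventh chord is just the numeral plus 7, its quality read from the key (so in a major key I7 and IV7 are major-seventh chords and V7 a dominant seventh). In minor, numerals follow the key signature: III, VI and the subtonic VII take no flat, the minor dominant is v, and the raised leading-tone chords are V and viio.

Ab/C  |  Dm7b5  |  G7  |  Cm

VI6 - iiø7 - V7 - i

Ab/C: major triad on Ab = scale degree 6 → VI6.
Dm7b5: root D is the supertonic; half-diminished seventh chord there is iiø7.
G7: dominant seventh chord on G = scale degree 5 → V7.
Cm has root C, degree 1 in C minor, so i.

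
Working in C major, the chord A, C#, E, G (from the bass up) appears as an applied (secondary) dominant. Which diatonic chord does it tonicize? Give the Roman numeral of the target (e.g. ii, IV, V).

ii

The chord is a dominant seventh chord on A.
A dominant resolves down a perfect fifth: A → D. In C major, D is scale degree 2, i.e. ii.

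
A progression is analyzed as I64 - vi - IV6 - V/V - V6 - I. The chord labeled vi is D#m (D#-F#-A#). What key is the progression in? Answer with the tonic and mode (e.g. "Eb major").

vi is given as D#-F#-A# — a minor triad with root D#.
vi on D# implies D# is the submediant; that puts the tonic at F#, and the lowercase numeral fits major mode.

F# major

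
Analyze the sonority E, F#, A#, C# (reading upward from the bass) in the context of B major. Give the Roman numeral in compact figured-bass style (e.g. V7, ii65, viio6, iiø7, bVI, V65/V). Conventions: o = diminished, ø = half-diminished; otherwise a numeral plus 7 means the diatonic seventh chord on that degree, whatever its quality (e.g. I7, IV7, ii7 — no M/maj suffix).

Stacked in thirds the chord is F#-A#-C#-E: a dominant seventh chord on F#.
F# is scale degree 5 in B major, and a dominant seventh chord on that degree is written V7.
With E in the bass the chord is in third inversion, so the figured bass is 42.

V42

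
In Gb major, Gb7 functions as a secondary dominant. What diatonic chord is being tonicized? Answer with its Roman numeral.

IV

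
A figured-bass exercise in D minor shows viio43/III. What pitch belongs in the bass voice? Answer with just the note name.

Bb

The applied chord viio43/III is rooted on E: E-G-Bb-Db.
The figure 43 means second inversion — the fifth is in the bass.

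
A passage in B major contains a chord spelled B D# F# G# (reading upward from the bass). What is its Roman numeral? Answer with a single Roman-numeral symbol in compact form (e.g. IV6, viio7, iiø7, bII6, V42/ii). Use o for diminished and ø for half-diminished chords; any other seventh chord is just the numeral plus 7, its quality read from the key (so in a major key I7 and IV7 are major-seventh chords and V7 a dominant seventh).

vi65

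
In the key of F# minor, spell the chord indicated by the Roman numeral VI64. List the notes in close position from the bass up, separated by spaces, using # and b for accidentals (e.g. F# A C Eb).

A D F#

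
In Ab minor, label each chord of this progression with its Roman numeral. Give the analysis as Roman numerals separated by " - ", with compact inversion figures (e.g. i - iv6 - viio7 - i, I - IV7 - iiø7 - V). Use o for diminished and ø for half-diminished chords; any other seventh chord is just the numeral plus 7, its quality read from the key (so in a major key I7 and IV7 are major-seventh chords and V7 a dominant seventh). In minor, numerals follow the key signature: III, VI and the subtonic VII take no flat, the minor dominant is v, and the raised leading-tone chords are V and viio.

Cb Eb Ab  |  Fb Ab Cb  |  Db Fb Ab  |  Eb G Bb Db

i6 - VI - iv - V7

Cb-Eb-Ab: minor triad on Ab = scale degree 1 → i6.
Fb-Ab-Cb has root Fb, degree 6 in Ab minor, so VI.
Db-Fb-Ab: root Db is the subdominant; minor triad there is iv.
Eb-G-Bb-Db: root Eb is the dominant; dominant seventh chord there is V7.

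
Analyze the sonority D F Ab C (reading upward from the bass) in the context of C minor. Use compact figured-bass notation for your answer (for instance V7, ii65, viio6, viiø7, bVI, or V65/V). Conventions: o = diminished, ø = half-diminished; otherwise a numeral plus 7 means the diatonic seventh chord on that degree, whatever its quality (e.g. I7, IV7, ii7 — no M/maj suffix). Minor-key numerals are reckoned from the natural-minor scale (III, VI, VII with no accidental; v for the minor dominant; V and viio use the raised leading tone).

iiø7

The pitches D-F-Ab-C form a half-diminished seventh chord rooted on D.
In C minor, D is the supertonic; the diatonic half-diminished seventh chord there is iiø7.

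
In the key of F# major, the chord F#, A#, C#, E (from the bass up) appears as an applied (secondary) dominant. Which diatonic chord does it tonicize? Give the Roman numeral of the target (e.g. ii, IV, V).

IV

The chord is a dominant seventh chord on F#.
A dominant resolves down a perfect fifth: F# → B. In F# major, B is scale degree 4, i.e. IV.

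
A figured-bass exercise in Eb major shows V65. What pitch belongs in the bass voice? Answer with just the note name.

V in Eb major has root Bb; the chord is Bb-D-F-Ab.
The figure 65 means first inversion — the third is in the bass.

D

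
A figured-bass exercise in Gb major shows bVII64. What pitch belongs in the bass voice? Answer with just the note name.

bVII in Gb major has root Fb; the chord is Fb-Ab-Cb.
The figure 64 means second inversion — the fifth is in the bass.

Cb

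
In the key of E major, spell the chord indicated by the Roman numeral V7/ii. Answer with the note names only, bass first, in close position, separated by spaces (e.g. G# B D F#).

C# E# G# B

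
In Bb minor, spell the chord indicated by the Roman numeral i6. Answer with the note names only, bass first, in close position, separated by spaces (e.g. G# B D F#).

Db F Bb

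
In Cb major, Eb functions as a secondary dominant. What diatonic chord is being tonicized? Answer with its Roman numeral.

The chord is a major triad on Eb.
A dominant resolves down a perfect fifth: Eb → Ab. In Cb major, Ab is scale degree 6, i.e. vi.

vi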